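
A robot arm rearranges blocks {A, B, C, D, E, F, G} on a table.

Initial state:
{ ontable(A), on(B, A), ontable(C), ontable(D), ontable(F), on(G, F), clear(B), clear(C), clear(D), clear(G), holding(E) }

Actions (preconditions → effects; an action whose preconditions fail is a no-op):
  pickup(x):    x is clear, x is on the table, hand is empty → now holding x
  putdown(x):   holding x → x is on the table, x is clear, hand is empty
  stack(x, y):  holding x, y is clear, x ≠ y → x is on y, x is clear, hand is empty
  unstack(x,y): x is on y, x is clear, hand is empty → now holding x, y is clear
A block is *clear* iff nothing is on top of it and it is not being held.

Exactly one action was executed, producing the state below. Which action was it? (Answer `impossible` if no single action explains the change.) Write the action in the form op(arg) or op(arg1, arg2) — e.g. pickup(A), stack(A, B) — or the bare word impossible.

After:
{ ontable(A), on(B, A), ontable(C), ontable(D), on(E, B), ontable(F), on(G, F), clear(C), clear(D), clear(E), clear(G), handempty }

target: towers=[A/B/E; C; D; F/G] holding=-
        putdown(E) → towers=[A/B; C; D; E; F/G] holding=-
       stack(E, B) → towers=[A/B/E; C; D; F/G] holding=-  ← match
       stack(E, G) → towers=[A/B; C; D; F/G/E] holding=-
       stack(E, D) → towers=[A/B; C; D/E; F/G] holding=-
       stack(E, C) → towers=[A/B; C/E; D; F/G] holding=-

stack(E, B)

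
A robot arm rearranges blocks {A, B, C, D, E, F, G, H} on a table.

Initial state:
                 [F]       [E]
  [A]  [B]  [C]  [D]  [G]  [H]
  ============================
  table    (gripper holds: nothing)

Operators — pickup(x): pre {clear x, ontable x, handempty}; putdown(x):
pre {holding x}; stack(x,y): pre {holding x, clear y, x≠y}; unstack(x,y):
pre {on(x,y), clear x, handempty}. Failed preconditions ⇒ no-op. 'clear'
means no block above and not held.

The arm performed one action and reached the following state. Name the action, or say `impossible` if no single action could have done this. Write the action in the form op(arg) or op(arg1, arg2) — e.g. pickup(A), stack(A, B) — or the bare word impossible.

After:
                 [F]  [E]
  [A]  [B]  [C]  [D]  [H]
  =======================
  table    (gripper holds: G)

target: towers=[A; B; C; D/F; H/E] holding=G
         pickup(G) → towers=[A; B; C; D/F; H/E] holding=G  ← match
         pickup(A) → towers=[B; C; D/F; G; H/E] holding=A
     unstack(E, H) → towers=[A; B; C; D/F; G; H] holding=E
         pickup(B) → towers=[A; C; D/F; G; H/E] holding=B
     unstack(F, D) → towers=[A; B; C; D; G; H/E] holding=F
         pickup(C) → towers=[A; B; D/F; G; H/E] holding=C

pickup(G)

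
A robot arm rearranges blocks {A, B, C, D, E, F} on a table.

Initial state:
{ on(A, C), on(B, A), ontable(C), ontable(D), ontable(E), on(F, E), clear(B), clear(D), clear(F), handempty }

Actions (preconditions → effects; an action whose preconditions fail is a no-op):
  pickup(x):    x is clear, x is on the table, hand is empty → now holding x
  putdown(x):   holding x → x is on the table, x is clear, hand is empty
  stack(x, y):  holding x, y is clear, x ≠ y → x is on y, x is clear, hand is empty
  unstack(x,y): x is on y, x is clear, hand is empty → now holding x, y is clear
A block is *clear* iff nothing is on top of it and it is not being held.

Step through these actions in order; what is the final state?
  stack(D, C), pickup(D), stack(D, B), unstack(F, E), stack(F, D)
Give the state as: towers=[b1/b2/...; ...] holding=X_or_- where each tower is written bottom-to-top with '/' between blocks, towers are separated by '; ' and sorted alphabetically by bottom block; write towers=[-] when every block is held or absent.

step 1 (stack(D, C)) [no-op]: towers=[C/A/B; D; E/F] holding=-
step 2 (pickup(D)): towers=[C/A/B; E/F] holding=D
step 3 (stack(D, B)): towers=[C/A/B/D; E/F] holding=-
step 4 (unstack(F, E)): towers=[C/A/B/D; E] holding=F
step 5 (stack(F, D)): towers=[C/A/B/D/F; E] holding=-

towers=[C/A/B/D/F; E] holding=-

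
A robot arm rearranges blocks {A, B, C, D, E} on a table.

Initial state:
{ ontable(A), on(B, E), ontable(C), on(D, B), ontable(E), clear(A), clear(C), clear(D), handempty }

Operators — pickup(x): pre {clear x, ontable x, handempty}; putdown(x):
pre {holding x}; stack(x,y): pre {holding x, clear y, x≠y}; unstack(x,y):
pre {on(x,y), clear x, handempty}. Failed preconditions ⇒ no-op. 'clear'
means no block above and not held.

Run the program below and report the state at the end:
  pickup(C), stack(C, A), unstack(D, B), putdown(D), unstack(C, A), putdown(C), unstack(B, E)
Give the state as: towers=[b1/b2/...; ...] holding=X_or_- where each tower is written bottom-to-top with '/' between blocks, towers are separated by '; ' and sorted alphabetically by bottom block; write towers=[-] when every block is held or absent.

towers=[A; C; D; E] holding=B

step 1 (pickup(C)): towers=[A; E/B/D] holding=C
step 2 (stack(C, A)): towers=[A/C; E/B/D] holding=-
step 3 (unstack(D, B)): towers=[A/C; E/B] holding=D
step 4 (putdown(D)): towers=[A/C; D; E/B] holding=-
step 5 (unstack(C, A)): towers=[A; D; E/B] holding=C
step 6 (putdown(C)): towers=[A; C; D; E/B] holding=-
step 7 (unstack(B, E)): towers=[A; C; D; E] holding=B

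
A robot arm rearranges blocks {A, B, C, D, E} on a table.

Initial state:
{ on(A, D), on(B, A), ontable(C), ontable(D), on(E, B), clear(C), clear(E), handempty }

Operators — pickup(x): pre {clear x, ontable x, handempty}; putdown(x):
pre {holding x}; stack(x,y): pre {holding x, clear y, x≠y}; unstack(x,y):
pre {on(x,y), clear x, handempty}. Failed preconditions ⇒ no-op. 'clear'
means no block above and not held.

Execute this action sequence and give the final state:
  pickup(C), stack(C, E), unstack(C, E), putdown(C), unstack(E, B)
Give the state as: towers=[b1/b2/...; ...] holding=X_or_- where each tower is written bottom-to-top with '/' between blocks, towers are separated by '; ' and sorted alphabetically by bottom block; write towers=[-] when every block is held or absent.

step 1 (pickup(C)): towers=[D/A/B/E] holding=C
step 2 (stack(C, E)): towers=[D/A/B/E/C] holding=-
step 3 (unstack(C, E)): towers=[D/A/B/E] holding=C
step 4 (putdown(C)): towers=[C; D/A/B/E] holding=-
step 5 (unstack(E, B)): towers=[C; D/A/B] holding=E

towers=[C; D/A/B] holding=E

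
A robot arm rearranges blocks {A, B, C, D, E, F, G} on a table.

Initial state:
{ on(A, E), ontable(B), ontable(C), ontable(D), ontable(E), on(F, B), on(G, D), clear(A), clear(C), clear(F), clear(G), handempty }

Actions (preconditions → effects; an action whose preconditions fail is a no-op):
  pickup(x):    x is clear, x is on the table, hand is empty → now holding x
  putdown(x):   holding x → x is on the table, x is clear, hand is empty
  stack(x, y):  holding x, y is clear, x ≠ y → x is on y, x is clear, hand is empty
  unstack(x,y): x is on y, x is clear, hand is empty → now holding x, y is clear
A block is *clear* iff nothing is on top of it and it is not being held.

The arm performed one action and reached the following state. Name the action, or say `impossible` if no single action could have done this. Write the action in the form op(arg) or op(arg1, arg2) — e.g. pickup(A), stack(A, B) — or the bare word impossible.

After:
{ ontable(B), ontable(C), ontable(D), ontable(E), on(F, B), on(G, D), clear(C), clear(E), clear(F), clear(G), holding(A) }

target: towers=[B/F; C; D/G; E] holding=A
     unstack(F, B) → towers=[B; C; D/G; E/A] holding=F
     unstack(G, D) → towers=[B/F; C; D; E/A] holding=G
     unstack(A, E) → towers=[B/F; C; D/G; E] holding=A  ← match
         pickup(C) → towers=[B/F; D/G; E/A] holding=C

unstack(A, E)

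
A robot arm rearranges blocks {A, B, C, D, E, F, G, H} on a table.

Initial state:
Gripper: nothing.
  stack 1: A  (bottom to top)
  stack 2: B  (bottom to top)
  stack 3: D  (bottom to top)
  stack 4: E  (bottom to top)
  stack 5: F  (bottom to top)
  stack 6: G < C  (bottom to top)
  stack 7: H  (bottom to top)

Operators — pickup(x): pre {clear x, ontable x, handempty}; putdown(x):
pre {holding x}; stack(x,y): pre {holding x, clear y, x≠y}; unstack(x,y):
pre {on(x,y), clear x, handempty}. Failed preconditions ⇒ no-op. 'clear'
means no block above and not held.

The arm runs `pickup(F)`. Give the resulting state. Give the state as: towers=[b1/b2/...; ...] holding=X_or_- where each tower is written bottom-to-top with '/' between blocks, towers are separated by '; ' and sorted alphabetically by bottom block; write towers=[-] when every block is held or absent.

before: towers=[A; B; D; E; F; G/C; H] holding=-
pre[pickup(F)]: clear(F) ok, ontable(F) ok, handempty ok
all met → apply pickup(F)
after:  towers=[A; B; D; E; G/C; H] holding=F

towers=[A; B; D; E; G/C; H] holding=F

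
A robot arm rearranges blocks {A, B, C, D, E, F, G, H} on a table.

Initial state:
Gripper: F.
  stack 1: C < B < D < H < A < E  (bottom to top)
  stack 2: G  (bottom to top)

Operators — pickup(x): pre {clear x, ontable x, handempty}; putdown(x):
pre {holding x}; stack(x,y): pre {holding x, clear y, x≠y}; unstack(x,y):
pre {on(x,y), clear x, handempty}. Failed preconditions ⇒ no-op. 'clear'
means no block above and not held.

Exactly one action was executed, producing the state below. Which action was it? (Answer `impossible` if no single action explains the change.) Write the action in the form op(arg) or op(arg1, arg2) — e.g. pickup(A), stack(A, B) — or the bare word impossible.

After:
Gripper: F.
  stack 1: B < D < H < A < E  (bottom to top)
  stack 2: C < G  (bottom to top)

target: towers=[B/D/H/A/E; C/G] holding=F
        putdown(F) → towers=[C/B/D/H/A/E; F; G] holding=-
       stack(F, G) → towers=[C/B/D/H/A/E; G/F] holding=-
       stack(F, E) → towers=[C/B/D/H/A/E/F; G] holding=-
none of the 3 applicable actions match → impossible

impossible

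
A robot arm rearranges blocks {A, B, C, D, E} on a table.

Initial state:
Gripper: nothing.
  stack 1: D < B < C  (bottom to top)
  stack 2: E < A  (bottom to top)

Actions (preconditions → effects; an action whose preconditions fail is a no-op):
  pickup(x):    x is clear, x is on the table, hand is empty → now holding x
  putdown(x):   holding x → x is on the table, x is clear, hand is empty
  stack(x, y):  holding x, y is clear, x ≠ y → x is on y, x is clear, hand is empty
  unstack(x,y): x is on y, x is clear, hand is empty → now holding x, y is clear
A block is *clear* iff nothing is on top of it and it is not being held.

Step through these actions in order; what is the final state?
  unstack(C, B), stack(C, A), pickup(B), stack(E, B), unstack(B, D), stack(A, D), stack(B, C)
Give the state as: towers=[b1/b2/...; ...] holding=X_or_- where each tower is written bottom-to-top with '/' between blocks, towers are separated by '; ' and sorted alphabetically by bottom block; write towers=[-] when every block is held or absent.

step 1 (unstack(C, B)): towers=[D/B; E/A] holding=C
step 2 (stack(C, A)): towers=[D/B; E/A/C] holding=-
step 3 (pickup(B)) [no-op]: towers=[D/B; E/A/C] holding=-
step 4 (stack(E, B)) [no-op]: towers=[D/B; E/A/C] holding=-
step 5 (unstack(B, D)): towers=[D; E/A/C] holding=B
step 6 (stack(A, D)) [no-op]: towers=[D; E/A/C] holding=B
step 7 (stack(B, C)): towers=[D; E/A/C/B] holding=-

towers=[D; E/A/C/B] holding=-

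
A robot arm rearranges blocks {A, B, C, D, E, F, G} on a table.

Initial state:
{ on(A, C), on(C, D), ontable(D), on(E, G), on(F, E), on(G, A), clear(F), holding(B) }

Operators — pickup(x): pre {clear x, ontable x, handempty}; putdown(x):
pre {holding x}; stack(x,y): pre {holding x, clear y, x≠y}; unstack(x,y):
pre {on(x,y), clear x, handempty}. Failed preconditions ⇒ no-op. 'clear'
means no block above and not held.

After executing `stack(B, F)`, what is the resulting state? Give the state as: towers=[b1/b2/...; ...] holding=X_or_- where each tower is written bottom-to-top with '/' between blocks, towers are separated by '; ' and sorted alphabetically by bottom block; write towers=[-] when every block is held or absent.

before: towers=[D/C/A/G/E/F] holding=B
pre[stack(B, F)]: holding(B) ok, clear(F) ok, B≠F ok
all met → apply stack(B, F)
after:  towers=[D/C/A/G/E/F/B] holding=-

towers=[D/C/A/G/E/F/B] holding=-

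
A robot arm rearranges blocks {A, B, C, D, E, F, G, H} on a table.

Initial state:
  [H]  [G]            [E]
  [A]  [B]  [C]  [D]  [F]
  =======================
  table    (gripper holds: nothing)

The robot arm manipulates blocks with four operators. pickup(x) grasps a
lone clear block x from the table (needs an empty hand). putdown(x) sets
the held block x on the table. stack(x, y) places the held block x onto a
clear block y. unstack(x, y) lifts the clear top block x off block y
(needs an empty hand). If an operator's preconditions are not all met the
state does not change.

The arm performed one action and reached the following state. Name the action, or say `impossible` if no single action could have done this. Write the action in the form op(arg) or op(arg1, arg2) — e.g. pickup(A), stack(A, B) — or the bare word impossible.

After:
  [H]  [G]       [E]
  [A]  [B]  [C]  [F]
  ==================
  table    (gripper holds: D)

target: towers=[A/H; B/G; C; F/E] holding=D
     unstack(G, B) → towers=[A/H; B; C; D; F/E] holding=G
     unstack(E, F) → towers=[A/H; B/G; C; D; F] holding=E
     unstack(H, A) → towers=[A; B/G; C; D; F/E] holding=H
         pickup(D) → towers=[A/H; B/G; C; F/E] holding=D  ← match
         pickup(C) → towers=[A/H; B/G; D; F/E] holding=C

pickup(D)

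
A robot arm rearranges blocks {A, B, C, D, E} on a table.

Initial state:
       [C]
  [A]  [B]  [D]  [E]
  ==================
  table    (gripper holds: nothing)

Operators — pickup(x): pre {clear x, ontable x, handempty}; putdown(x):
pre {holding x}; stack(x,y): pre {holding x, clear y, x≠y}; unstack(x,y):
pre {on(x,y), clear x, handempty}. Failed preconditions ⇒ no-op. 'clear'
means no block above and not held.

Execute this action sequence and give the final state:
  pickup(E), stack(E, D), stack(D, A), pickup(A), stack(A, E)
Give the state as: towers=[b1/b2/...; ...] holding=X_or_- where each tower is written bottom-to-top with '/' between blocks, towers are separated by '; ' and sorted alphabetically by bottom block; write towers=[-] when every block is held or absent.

towers=[B/C; D/E/A] holding=-

step 1 (pickup(E)): towers=[A; B/C; D] holding=E
step 2 (stack(E, D)): towers=[A; B/C; D/E] holding=-
step 3 (stack(D, A)) [no-op]: towers=[A; B/C; D/E] holding=-
step 4 (pickup(A)): towers=[B/C; D/E] holding=A
step 5 (stack(A, E)): towers=[B/C; D/E/A] holding=-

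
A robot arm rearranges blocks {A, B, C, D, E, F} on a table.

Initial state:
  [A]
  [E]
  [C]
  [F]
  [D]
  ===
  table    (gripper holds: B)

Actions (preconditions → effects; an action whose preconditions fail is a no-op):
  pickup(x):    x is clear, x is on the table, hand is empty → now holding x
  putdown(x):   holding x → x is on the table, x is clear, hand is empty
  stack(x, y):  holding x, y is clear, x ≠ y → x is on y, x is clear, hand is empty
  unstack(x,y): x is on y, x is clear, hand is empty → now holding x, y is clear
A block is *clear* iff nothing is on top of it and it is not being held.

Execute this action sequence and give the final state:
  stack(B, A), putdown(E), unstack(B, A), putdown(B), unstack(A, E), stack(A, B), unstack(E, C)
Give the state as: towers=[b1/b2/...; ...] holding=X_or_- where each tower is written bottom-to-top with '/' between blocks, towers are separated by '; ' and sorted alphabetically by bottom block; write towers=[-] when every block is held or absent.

step 1 (stack(B, A)): towers=[D/F/C/E/A/B] holding=-
step 2 (putdown(E)) [no-op]: towers=[D/F/C/E/A/B] holding=-
step 3 (unstack(B, A)): towers=[D/F/C/E/A] holding=B
step 4 (putdown(B)): towers=[B; D/F/C/E/A] holding=-
step 5 (unstack(A, E)): towers=[B; D/F/C/E] holding=A
step 6 (stack(A, B)): towers=[B/A; D/F/C/E] holding=-
step 7 (unstack(E, C)): towers=[B/A; D/F/C] holding=E

towers=[B/A; D/F/C] holding=E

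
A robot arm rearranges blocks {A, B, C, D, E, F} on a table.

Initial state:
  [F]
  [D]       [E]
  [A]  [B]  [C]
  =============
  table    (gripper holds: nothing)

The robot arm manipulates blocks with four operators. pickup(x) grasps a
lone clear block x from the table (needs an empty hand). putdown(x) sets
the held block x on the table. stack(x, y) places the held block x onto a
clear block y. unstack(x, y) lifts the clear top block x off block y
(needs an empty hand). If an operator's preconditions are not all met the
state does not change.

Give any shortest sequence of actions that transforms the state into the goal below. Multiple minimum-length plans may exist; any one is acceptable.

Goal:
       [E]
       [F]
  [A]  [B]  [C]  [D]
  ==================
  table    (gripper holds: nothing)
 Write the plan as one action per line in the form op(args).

unstack(F, D)
stack(F, B)
unstack(D, A)
putdown(D)
unstack(E, C)
stack(E, F)

step 1 (unstack(F, D)): towers=[A/D; B; C/E] holding=F
step 2 (stack(F, B)): towers=[A/D; B/F; C/E] holding=-
step 3 (unstack(D, A)): towers=[A; B/F; C/E] holding=D
step 4 (putdown(D)): towers=[A; B/F; C/E; D] holding=-
step 5 (unstack(E, C)): towers=[A; B/F; C; D] holding=E
step 6 (stack(E, F)): towers=[A; B/F/E; C; D] holding=-
goal check: towers=[A; B/F/E; C; D] holding=- — reached (length 6, optimal by BFS)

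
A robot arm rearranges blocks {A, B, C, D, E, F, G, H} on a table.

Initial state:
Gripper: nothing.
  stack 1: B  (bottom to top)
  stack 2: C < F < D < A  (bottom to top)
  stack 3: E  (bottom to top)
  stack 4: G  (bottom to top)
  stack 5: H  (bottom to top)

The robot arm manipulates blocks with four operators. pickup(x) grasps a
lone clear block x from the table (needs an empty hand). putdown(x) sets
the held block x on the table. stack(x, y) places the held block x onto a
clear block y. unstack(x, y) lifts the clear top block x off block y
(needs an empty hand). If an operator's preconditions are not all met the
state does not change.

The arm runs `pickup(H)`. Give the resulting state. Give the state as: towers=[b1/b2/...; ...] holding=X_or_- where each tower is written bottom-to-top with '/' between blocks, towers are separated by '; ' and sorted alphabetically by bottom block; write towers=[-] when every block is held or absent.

before: towers=[B; C/F/D/A; E; G; H] holding=-
pre[pickup(H)]: clear(H) yes, ontable(H) yes, handempty yes
all met → apply pickup(H)
after:  towers=[B; C/F/D/A; E; G] holding=H

towers=[B; C/F/D/A; E; G] holding=H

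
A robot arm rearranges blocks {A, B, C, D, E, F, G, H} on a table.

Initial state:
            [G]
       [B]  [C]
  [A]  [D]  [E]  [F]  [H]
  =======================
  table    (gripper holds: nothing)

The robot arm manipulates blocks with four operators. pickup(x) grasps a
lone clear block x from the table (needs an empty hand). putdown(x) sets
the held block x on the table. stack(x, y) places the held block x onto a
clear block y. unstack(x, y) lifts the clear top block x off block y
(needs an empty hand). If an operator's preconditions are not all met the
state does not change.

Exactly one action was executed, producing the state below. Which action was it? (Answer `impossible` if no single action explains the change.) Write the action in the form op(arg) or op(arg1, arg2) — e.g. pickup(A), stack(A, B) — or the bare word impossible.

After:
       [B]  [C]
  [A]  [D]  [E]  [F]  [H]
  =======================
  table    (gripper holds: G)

target: towers=[A; D/B; E/C; F; H] holding=G
     unstack(G, C) → towers=[A; D/B; E/C; F; H] holding=G  ← match
         pickup(A) → towers=[D/B; E/C/G; F; H] holding=A
         pickup(H) → towers=[A; D/B; E/C/G; F] holding=H
     unstack(B, D) → towers=[A; D; E/C/G; F; H] holding=B
         pickup(F) → towers=[A; D/B; E/C/G; H] holding=F

unstack(G, C)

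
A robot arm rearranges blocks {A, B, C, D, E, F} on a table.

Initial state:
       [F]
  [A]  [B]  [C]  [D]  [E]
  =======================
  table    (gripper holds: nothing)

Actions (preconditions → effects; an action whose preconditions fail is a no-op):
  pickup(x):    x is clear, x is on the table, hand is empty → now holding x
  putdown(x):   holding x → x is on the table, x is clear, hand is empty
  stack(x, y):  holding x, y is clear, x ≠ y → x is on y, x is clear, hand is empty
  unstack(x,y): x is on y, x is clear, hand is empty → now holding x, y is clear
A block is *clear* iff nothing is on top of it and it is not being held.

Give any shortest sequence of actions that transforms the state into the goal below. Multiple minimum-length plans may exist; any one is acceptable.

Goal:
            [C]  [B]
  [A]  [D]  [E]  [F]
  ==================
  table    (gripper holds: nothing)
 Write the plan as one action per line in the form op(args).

step 1 (unstack(F, B)): towers=[A; B; C; D; E] holding=F
step 2 (putdown(F)): towers=[A; B; C; D; E; F] holding=-
step 3 (pickup(B)): towers=[A; C; D; E; F] holding=B
step 4 (stack(B, F)): towers=[A; C; D; E; F/B] holding=-
step 5 (pickup(C)): towers=[A; D; E; F/B] holding=C
step 6 (stack(C, E)): towers=[A; D; E/C; F/B] holding=-
goal check: towers=[A; D; E/C; F/B] holding=- — reached (length 6, optimal by BFS)

unstack(F, B)
putdown(F)
pickup(B)
stack(B, F)
pickup(C)
stack(C, E)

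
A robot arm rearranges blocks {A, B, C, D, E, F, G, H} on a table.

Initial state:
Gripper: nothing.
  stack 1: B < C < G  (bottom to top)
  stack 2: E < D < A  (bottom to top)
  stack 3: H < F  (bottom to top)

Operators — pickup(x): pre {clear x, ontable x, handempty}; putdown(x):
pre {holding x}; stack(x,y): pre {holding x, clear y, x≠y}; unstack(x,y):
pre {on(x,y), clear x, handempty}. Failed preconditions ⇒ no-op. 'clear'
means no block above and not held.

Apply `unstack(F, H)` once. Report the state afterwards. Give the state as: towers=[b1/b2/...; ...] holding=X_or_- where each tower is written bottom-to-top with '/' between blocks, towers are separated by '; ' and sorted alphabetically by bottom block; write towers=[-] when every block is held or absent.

before: towers=[B/C/G; E/D/A; H/F] holding=-
pre[unstack(F, H)]: on(F,H) ok, clear(F) ok, handempty ok
all met → apply unstack(F, H)
after:  towers=[B/C/G; E/D/A; H] holding=F

towers=[B/C/G; E/D/A; H] holding=F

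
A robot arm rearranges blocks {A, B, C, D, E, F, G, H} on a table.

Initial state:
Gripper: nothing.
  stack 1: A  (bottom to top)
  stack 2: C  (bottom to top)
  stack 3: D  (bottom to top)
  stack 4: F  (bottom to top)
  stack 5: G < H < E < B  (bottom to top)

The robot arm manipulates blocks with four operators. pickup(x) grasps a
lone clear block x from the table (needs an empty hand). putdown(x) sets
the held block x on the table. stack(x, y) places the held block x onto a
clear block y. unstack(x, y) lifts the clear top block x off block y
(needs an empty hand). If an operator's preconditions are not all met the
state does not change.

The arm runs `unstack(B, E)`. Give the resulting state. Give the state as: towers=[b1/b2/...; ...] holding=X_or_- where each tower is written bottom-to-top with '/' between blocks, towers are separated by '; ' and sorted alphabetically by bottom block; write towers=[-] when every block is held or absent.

towers=[A; C; D; F; G/H/E] holding=B

before: towers=[A; C; D; F; G/H/E/B] holding=-
pre[unstack(B, E)]: on(B,E) yes, clear(B) yes, handempty yes
all met → apply unstack(B, E)
after:  towers=[A; C; D; F; G/H/E] holding=B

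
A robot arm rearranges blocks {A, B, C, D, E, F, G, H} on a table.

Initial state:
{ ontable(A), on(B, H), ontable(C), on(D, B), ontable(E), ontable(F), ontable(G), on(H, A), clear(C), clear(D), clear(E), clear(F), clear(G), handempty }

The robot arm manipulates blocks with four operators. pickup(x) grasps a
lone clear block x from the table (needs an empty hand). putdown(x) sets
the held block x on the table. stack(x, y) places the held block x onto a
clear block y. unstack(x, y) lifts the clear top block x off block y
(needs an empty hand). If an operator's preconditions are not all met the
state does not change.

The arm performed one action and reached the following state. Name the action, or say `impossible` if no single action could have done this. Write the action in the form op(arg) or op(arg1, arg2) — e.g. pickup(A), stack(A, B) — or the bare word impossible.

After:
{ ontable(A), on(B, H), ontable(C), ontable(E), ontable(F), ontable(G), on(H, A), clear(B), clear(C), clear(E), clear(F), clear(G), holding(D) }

target: towers=[A/H/B; C; E; F; G] holding=D
         pickup(G) → towers=[A/H/B/D; C; E; F] holding=G
         pickup(E) → towers=[A/H/B/D; C; F; G] holding=E
         pickup(F) → towers=[A/H/B/D; C; E; G] holding=F
     unstack(D, B) → towers=[A/H/B; C; E; F; G] holding=D  ← match
         pickup(C) → towers=[A/H/B/D; E; F; G] holding=C

unstack(D, B)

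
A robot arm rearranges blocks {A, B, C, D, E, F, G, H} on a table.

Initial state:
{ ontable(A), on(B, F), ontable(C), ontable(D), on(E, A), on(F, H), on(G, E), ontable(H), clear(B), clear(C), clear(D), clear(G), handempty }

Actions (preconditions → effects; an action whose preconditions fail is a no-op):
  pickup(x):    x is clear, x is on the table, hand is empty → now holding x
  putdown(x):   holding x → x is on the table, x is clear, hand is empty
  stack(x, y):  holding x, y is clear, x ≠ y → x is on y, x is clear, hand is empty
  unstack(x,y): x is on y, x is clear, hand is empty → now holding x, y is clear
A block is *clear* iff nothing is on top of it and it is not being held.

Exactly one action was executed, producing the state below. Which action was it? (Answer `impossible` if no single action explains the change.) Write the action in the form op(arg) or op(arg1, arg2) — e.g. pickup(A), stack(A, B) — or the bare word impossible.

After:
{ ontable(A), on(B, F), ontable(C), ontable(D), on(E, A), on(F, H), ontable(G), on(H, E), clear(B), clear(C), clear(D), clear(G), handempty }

impossible

target: towers=[A/E/H/F/B; C; D; G] holding=-
     unstack(G, E) → towers=[A/E; C; D; H/F/B] holding=G
     unstack(B, F) → towers=[A/E/G; C; D; H/F] holding=B
         pickup(D) → towers=[A/E/G; C; H/F/B] holding=D
         pickup(C) → towers=[A/E/G; D; H/F/B] holding=C
none of the 4 applicable actions match → impossible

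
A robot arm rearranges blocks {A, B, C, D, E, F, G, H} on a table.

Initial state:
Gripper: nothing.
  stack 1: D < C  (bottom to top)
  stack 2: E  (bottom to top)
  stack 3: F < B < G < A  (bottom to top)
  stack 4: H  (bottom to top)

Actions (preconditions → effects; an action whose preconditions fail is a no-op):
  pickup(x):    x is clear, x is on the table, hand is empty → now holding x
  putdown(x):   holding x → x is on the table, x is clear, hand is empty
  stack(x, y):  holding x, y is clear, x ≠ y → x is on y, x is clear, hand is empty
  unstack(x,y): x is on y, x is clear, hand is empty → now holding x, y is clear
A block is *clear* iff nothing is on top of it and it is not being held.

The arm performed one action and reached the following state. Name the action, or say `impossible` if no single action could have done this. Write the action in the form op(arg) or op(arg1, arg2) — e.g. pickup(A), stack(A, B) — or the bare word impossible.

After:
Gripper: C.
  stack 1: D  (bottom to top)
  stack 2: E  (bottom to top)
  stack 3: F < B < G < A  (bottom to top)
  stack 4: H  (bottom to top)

unstack(C, D)

target: towers=[D; E; F/B/G/A; H] holding=C
     unstack(A, G) → towers=[D/C; E; F/B/G; H] holding=A
         pickup(E) → towers=[D/C; F/B/G/A; H] holding=E
         pickup(H) → towers=[D/C; E; F/B/G/A] holding=H
     unstack(C, D) → towers=[D; E; F/B/G/A; H] holding=C  ← match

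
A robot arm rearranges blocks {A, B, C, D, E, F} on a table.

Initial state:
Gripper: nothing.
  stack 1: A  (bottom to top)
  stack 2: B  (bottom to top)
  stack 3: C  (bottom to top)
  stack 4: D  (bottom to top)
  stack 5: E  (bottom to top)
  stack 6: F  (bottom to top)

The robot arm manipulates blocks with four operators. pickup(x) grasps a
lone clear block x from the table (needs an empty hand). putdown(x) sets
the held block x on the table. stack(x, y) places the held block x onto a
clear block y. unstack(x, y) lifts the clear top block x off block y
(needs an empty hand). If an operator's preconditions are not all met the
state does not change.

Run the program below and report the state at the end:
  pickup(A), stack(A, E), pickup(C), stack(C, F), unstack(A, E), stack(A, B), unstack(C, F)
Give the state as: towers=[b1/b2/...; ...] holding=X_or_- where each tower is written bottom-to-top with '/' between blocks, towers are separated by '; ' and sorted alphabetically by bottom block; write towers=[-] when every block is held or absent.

towers=[B/A; D; E; F] holding=C

step 1 (pickup(A)): towers=[B; C; D; E; F] holding=A
step 2 (stack(A, E)): towers=[B; C; D; E/A; F] holding=-
step 3 (pickup(C)): towers=[B; D; E/A; F] holding=C
step 4 (stack(C, F)): towers=[B; D; E/A; F/C] holding=-
step 5 (unstack(A, E)): towers=[B; D; E; F/C] holding=A
step 6 (stack(A, B)): towers=[B/A; D; E; F/C] holding=-
step 7 (unstack(C, F)): towers=[B/A; D; E; F] holding=C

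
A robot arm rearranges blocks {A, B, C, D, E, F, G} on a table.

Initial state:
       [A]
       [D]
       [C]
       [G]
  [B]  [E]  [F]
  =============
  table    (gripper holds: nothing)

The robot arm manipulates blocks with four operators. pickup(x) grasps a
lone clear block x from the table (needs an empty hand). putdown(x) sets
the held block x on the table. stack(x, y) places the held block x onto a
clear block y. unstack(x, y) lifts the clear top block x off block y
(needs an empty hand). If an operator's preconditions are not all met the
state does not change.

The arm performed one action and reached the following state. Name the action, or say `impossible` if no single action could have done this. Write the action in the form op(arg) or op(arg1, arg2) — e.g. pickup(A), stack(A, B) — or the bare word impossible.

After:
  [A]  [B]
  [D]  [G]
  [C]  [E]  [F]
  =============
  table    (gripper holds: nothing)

impossible

target: towers=[C/D/A; E/G/B; F] holding=-
         pickup(B) → towers=[E/G/C/D/A; F] holding=B
         pickup(F) → towers=[B; E/G/C/D/A] holding=F
     unstack(A, D) → towers=[B; E/G/C/D; F] holding=A
none of the 3 applicable actions match → impossible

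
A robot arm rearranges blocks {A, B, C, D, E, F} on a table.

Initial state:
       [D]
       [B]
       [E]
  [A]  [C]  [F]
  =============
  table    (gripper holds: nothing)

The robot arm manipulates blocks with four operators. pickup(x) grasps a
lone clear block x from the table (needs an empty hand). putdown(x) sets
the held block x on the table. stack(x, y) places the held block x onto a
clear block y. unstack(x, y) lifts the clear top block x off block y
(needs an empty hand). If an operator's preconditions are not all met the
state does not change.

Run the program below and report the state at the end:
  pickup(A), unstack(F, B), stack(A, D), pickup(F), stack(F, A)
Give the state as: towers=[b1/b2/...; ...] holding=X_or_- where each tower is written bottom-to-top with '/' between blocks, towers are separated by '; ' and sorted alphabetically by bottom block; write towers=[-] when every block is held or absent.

towers=[C/E/B/D/A/F] holding=-

step 1 (pickup(A)): towers=[C/E/B/D; F] holding=A
step 2 (unstack(F, B)) [no-op]: towers=[C/E/B/D; F] holding=A
step 3 (stack(A, D)): towers=[C/E/B/D/A; F] holding=-
step 4 (pickup(F)): towers=[C/E/B/D/A] holding=F
step 5 (stack(F, A)): towers=[C/E/B/D/A/F] holding=-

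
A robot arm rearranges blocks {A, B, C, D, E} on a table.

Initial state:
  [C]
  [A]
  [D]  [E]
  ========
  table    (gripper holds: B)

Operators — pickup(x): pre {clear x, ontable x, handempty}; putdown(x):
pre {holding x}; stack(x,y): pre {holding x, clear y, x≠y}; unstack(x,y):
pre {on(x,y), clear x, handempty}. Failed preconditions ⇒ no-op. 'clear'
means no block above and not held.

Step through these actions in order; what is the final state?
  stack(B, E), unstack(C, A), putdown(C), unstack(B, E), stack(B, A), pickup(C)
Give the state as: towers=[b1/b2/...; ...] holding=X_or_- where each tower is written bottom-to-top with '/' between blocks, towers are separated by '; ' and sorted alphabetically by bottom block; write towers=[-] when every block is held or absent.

step 1 (stack(B, E)): towers=[D/A/C; E/B] holding=-
step 2 (unstack(C, A)): towers=[D/A; E/B] holding=C
step 3 (putdown(C)): towers=[C; D/A; E/B] holding=-
step 4 (unstack(B, E)): towers=[C; D/A; E] holding=B
step 5 (stack(B, A)): towers=[C; D/A/B; E] holding=-
step 6 (pickup(C)): towers=[D/A/B; E] holding=C

towers=[D/A/B; E] holding=C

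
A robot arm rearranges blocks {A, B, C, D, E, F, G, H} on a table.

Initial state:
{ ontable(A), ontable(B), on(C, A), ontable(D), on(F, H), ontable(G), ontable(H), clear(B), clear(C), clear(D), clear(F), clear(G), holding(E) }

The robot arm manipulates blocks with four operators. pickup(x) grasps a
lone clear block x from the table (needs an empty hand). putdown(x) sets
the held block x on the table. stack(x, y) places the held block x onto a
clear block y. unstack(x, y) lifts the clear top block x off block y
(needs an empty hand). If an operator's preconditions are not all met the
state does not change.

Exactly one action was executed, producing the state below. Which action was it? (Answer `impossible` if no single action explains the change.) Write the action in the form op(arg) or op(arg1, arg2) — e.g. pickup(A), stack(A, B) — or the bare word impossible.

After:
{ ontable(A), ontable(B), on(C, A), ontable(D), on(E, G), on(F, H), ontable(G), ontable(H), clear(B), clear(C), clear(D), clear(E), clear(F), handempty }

target: towers=[A/C; B; D; G/E; H/F] holding=-
        putdown(E) → towers=[A/C; B; D; E; G; H/F] holding=-
       stack(E, G) → towers=[A/C; B; D; G/E; H/F] holding=-  ← match
       stack(E, B) → towers=[A/C; B/E; D; G; H/F] holding=-
       stack(E, F) → towers=[A/C; B; D; G; H/F/E] holding=-
       stack(E, D) → towers=[A/C; B; D/E; G; H/F] holding=-
       stack(E, C) → towers=[A/C/E; B; D; G; H/F] holding=-

stack(E, G)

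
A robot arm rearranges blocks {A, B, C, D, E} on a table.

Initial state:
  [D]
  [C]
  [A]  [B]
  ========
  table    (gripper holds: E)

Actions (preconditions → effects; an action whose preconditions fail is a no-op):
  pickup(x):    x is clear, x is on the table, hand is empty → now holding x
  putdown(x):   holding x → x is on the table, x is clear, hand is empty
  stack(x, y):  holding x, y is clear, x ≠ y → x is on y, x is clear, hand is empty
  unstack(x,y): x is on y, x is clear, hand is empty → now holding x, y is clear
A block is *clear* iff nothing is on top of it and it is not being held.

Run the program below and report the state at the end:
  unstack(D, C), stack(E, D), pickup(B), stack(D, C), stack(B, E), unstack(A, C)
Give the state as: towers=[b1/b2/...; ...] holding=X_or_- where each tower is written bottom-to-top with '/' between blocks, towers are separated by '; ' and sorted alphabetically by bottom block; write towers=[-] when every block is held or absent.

towers=[A/C/D/E/B] holding=-

step 1 (unstack(D, C)) [no-op]: towers=[A/C/D; B] holding=E
step 2 (stack(E, D)): towers=[A/C/D/E; B] holding=-
step 3 (pickup(B)): towers=[A/C/D/E] holding=B
step 4 (stack(D, C)) [no-op]: towers=[A/C/D/E] holding=B
step 5 (stack(B, E)): towers=[A/C/D/E/B] holding=-
step 6 (unstack(A, C)) [no-op]: towers=[A/C/D/E/B] holding=-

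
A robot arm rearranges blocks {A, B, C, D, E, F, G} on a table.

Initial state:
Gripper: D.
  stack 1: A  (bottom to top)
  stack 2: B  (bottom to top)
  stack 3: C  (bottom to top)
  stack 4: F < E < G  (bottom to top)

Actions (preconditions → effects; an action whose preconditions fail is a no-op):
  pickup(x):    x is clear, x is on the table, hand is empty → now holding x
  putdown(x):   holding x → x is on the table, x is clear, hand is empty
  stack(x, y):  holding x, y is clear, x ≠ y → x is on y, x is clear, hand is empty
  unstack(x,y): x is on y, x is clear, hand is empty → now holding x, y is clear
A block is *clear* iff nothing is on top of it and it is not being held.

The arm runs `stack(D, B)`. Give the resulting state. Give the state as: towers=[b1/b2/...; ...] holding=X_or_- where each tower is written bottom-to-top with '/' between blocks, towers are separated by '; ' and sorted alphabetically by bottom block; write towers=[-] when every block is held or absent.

before: towers=[A; B; C; F/E/G] holding=D
pre[stack(D, B)]: holding(D) ok, clear(B) ok, D≠B ok
all met → apply stack(D, B)
after:  towers=[A; B/D; C; F/E/G] holding=-

towers=[A; B/D; C; F/E/G] holding=-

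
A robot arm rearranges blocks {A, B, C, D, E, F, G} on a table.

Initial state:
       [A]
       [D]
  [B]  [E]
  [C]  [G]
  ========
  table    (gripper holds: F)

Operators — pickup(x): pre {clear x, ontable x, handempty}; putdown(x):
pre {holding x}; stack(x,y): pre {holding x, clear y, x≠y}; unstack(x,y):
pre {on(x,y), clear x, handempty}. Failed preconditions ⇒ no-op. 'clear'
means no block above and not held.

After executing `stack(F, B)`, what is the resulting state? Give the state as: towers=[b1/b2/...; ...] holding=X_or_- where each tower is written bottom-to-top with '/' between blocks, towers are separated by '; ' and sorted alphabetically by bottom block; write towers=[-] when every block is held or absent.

before: towers=[C/B; G/E/D/A] holding=F
pre[stack(F, B)]: holding(F) ✓, clear(B) ✓, F≠B ✓
all met → apply stack(F, B)
after:  towers=[C/B/F; G/E/D/A] holding=-

towers=[C/B/F; G/E/D/A] holding=-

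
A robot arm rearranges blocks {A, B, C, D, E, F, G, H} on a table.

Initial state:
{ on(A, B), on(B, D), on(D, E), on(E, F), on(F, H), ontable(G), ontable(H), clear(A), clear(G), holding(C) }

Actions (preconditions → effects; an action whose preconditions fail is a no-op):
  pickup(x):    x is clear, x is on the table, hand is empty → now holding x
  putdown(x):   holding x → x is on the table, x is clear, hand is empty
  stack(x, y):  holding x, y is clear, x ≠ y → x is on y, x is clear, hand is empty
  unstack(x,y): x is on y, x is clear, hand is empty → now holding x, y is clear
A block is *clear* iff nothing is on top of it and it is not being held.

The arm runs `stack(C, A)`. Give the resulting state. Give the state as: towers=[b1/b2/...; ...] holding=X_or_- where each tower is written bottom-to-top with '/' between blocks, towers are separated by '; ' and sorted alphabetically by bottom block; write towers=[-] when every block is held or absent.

towers=[G; H/F/E/D/B/A/C] holding=-

before: towers=[G; H/F/E/D/B/A] holding=C
pre[stack(C, A)]: holding(C) ok, clear(A) ok, C≠A ok
all met → apply stack(C, A)
after:  towers=[G; H/F/E/D/B/A/C] holding=-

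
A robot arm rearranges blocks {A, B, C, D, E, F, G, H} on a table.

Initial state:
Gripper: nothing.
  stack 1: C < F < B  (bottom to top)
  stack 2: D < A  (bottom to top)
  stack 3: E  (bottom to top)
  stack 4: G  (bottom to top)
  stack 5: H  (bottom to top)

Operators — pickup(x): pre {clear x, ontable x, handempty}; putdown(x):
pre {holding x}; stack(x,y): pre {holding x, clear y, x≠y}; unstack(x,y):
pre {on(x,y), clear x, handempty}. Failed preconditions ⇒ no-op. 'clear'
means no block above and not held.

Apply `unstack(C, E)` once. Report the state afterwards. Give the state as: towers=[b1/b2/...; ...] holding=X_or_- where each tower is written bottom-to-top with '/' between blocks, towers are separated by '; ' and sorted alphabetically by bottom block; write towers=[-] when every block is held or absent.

before: towers=[C/F/B; D/A; E; G; H] holding=-
pre[unstack(C, E)]: on(C,E) no, clear(C) no, handempty yes
on(C,E), clear(C) unmet → unstack(C, E) is a no-op
after:  towers=[C/F/B; D/A; E; G; H] holding=-

towers=[C/F/B; D/A; E; G; H] holding=-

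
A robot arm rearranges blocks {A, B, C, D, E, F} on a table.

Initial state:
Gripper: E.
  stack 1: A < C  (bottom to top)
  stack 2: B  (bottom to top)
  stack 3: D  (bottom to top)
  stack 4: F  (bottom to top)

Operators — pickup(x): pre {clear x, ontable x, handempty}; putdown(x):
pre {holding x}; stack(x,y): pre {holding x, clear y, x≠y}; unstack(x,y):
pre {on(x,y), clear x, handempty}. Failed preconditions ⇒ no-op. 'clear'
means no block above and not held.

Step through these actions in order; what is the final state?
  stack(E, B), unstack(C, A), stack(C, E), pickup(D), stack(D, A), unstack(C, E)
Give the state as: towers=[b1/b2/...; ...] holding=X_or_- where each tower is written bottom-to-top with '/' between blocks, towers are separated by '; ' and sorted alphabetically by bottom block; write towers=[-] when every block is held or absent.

towers=[A/D; B/E; F] holding=C

step 1 (stack(E, B)): towers=[A/C; B/E; D; F] holding=-
step 2 (unstack(C, A)): towers=[A; B/E; D; F] holding=C
step 3 (stack(C, E)): towers=[A; B/E/C; D; F] holding=-
step 4 (pickup(D)): towers=[A; B/E/C; F] holding=D
step 5 (stack(D, A)): towers=[A/D; B/E/C; F] holding=-
step 6 (unstack(C, E)): towers=[A/D; B/E; F] holding=C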